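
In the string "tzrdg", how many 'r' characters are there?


Input string: 'tzrdg'
Target character: 'r'
Scan each position: s[2]='r'
Matches found at indices: 2
Total: 1


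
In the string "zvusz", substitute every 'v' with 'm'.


Input string: 'zvusz'
Operation: replace 'v' with 'm'
Positions of 'v': 1
After replacement: zmusz


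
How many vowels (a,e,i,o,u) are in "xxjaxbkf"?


Input string: 'xxjaxbkf'
Operation: count vowels (a, e, i, o, u)
Scan: s[0]='x', s[1]='x', s[2]='j', s[3]='a' (vowel), s[4]='x', s[5]='b', s[6]='k', s[7]='f'
Vowels found: 1
Result: 1


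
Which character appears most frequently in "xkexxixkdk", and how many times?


Input: 'xkexxixkdk'
Operation: tally each character
Counts: 'd':1, 'e':1, 'i':1, 'k':3, 'x':4
Maximum: 'x' appears 4 times


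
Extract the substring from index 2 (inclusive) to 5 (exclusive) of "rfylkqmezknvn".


Input string: 'rfylkqmezknvn'
Operation: slice [2:5]
Extract characters: s[2]='y', s[3]='l', s[4]='k'
Result: ylk


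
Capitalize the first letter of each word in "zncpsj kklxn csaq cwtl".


Input string: 'zncpsj kklxn csaq cwtl'
Operation: capitalize first letter of each word
Word transformations: 'zncpsj'->'Zncpsj', 'kklxn'->'Kklxn', 'csaq'->'Csaq', 'cwtl'->'Cwtl'
Result: Zncpsj Kklxn Csaq Cwtl


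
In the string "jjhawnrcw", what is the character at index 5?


Input string: 'jjhawnrcw'
Operation: get character at index 5
Index mapping: s[0]='j', s[1]='j', s[2]='h', s[3]='a', s[4]='w', s[5]='n'
Result: 'n'


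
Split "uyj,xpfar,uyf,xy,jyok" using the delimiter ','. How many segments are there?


Input string: 'uyj,xpfar,uyf,xy,jyok'
Delimiter: ','
Split result: 'uyj', 'xpfar', 'uyf', 'xy', 'jyok'
Number of parts: 5


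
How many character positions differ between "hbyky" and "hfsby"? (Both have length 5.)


String 1: 'hbyky'
String 2: 'hfsby'
Compare each position: pos 0: 'h'=='h', pos 1: 'b'!='f', pos 2: 'y'!='s', pos 3: 'k'!='b', pos 4: 'y'=='y'
Differing positions: 3
Hamming distance: 3


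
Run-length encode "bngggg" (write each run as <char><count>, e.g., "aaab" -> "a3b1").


Input: 'bngggg'
Operation: identify consecutive runs
Runs: 'b' -> b1, 'n' -> n1, 'gggg' -> g4
Encoded: b1n1g4


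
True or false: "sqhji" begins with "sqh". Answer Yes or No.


Input string: 'sqhji'
Prefix to check: 'sqh'
First 3 characters of input: 'sqh'
Match: True
Result: Yes


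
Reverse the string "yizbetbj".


Input string: 'yizbetbj'
Operation: reverse character order
Original order: 'y' -> 'i' -> 'z' -> 'b' -> 'e' -> 't' -> 'b' -> 'j'
Reversed order: 'j' -> 'b' -> 't' -> 'e' -> 'b' -> 'z' -> 'i' -> 'y'
Result: jbtebziy


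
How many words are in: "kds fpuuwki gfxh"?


Input string: 'kds fpuuwki gfxh'
Operation: split by spaces
Words found: 'kds', 'fpuuwki', 'gfxh'
Word count: 3


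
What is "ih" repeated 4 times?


Input string: 'ih'
Operation: repeat 4 times
Concatenation: 'ih' + 'ih' + 'ih' + 'ih'
Result: ihihihih


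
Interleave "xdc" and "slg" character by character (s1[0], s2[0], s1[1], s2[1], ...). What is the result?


String 1: 'xdc'
String 2: 'slg'
Operation: alternate characters
Pairs: 'x'+'s', 'd'+'l', 'c'+'g'
Result: xsdlcg


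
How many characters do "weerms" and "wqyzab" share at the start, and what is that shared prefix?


String 1: 'weerms'
String 2: 'wqyzab'
Compare position by position:
pos 0: 'w' vs 'w' match
pos 1: 'e' vs 'q' differ -> stop
Longest common prefix: "w" (length 1)


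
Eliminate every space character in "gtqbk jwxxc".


Input string: 'gtqbk jwxxc'
Operation: remove all spaces
Words: 'gtqbk', 'jwxxc'
Join without spaces: gtqbkjwxxc


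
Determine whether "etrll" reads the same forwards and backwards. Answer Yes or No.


Input string: 'etrll'
Reversed: 'llrte'
Compare pairs: s[0]='e' vs s[4]='l' (mismatch), s[1]='t' vs s[3]='l' (mismatch)
Palindrome: No


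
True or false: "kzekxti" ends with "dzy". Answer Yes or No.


Input string: 'kzekxti'
Suffix to check: 'dzy'
Last 3 characters of input: 'xti'
Match: False
Result: No


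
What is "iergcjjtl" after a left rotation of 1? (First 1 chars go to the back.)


Input: 'iergcjjtl', shift = 1
Operation: split at index 1 and swap parts
Front part s[0:1] = 'i'
Back part s[1:] = 'ergcjjtl'
Rotated = back + front = 'ergcjjtl' + 'i'
Result: ergcjjtli


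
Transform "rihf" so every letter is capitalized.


Input string: 'rihf'
Operation: convert each letter to uppercase
Mapping: 'r'->'R', 'i'->'I', 'h'->'H', 'f'->'F'
Result: RIHF


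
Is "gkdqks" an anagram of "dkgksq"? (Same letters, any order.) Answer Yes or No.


String 1: 'dkgksq' -> sorted: 'dgkkqs'
String 2: 'gkdqks' -> sorted: 'dgkkqs'
Compare sorted forms: 'dgkkqs' == 'dgkkqs'
Anagram: Yes


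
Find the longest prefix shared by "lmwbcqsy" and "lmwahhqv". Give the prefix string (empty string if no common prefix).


String 1: 'lmwbcqsy'
String 2: 'lmwahhqv'
Compare position by position:
pos 0: 'l' vs 'l' match
pos 1: 'm' vs 'm' match
pos 2: 'w' vs 'w' match
pos 3: 'b' vs 'a' differ -> stop
Longest common prefix: "lmw" (length 3)


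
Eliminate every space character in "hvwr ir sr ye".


Input string: 'hvwr ir sr ye'
Operation: remove all spaces
Words: 'hvwr', 'ir', 'sr', 'ye'
Join without spaces: hvwrirsrye


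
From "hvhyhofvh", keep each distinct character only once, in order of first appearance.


Input: 'hvhyhofvh'
Operation: keep first occurrence of each character
Scan: s[0]='h' new -> keep; s[1]='v' new -> keep; s[2]='h' seen -> skip; s[3]='y' new -> keep; s[4]='h' seen -> skip; s[5]='o' new -> keep; s[6]='f' new -> keep; s[7]='v' seen -> skip; s[8]='h' seen -> skip
Result: hvyof


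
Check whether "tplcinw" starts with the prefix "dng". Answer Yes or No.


Input string: 'tplcinw'
Prefix to check: 'dng'
First 3 characters of input: 'tpl'
Match: False
Result: No


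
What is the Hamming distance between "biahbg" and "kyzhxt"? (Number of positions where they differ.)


String 1: 'biahbg'
String 2: 'kyzhxt'
Compare each position: pos 0: 'b'!='k', pos 1: 'i'!='y', pos 2: 'a'!='z', pos 3: 'h'=='h', pos 4: 'b'!='x', pos 5: 'g'!='t'
Differing positions: 5
Hamming distance: 5


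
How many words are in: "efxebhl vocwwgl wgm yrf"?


Input string: 'efxebhl vocwwgl wgm yrf'
Operation: split by spaces
Words found: 'efxebhl', 'vocwwgl', 'wgm', 'yrf'
Word count: 4


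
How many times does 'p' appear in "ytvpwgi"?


Input string: 'ytvpwgi'
Target character: 'p'
Scan each position: s[3]='p'
Matches found at indices: 3
Total: 1


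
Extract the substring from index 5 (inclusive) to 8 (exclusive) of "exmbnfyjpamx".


Input string: 'exmbnfyjpamx'
Operation: slice [5:8]
Extract characters: s[5]='f', s[6]='y', s[7]='j'
Result: fyj


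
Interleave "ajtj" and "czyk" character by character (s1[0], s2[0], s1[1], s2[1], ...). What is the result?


String 1: 'ajtj'
String 2: 'czyk'
Operation: alternate characters
Pairs: 'a'+'c', 'j'+'z', 't'+'y', 'j'+'k'
Result: acjztyjk


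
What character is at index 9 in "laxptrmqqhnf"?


Input string: 'laxptrmqqhnf'
Operation: get character at index 9
Index mapping: s[0]='l', s[1]='a', s[2]='x', s[3]='p', s[4]='t', s[5]='r', s[6]='m', s[7]='q', s[8]='q', s[9]='h'
Result: 'h'


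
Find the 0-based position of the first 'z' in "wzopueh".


Input string: 'wzopueh'
Target: 'z'
Scanning left to right: s[0]='w', s[1]='z'
First match at index: 1


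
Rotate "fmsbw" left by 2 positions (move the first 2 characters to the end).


Input: 'fmsbw', shift = 2
Operation: split at index 2 and swap parts
Front part s[0:2] = 'fm'
Back part s[2:] = 'sbw'
Rotated = back + front = 'sbw' + 'fm'
Result: sbwfm


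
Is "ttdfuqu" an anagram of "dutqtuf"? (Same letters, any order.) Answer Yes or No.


String 1: 'dutqtuf' -> sorted: 'dfqttuu'
String 2: 'ttdfuqu' -> sorted: 'dfqttuu'
Compare sorted forms: 'dfqttuu' == 'dfqttuu'
Anagram: Yes


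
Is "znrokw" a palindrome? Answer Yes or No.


Input string: 'znrokw'
Reversed: 'wkornz'
Compare pairs: s[0]='z' vs s[5]='w' (mismatch), s[1]='n' vs s[4]='k' (mismatch), s[2]='r' vs s[3]='o' (mismatch)
Palindrome: No


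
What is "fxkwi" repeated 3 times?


Input string: 'fxkwi'
Operation: repeat 3 times
Concatenation: 'fxkwi' + 'fxkwi' + 'fxkwi'
Result: fxkwifxkwifxkwi


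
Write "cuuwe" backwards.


Input string: 'cuuwe'
Operation: reverse character order
Original order: 'c' -> 'u' -> 'u' -> 'w' -> 'e'
Reversed order: 'e' -> 'w' -> 'u' -> 'u' -> 'c'
Result: ewuuc


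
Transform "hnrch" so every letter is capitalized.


Input string: 'hnrch'
Operation: convert each letter to uppercase
Mapping: 'h'->'H', 'n'->'N', 'r'->'R', 'c'->'C', 'h'->'H'
Result: HNRCH


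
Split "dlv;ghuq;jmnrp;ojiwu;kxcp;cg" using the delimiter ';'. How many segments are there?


Input string: 'dlv;ghuq;jmnrp;ojiwu;kxcp;cg'
Delimiter: ';'
Split result: 'dlv', 'ghuq', 'jmnrp', 'ojiwu', 'kxcp', 'cg'
Number of parts: 6


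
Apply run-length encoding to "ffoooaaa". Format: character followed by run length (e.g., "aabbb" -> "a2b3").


Input: 'ffoooaaa'
Operation: identify consecutive runs
Runs: 'ff' -> f2, 'ooo' -> o3, 'aaa' -> a3
Encoded: f2o3a3


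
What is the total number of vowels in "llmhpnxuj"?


Input string: 'llmhpnxuj'
Operation: count vowels (a, e, i, o, u)
Scan: s[0]='l', s[1]='l', s[2]='m', s[3]='h', s[4]='p', s[5]='n', s[6]='x', s[7]='u' (vowel), s[8]='j'
Vowels found: 1
Result: 1


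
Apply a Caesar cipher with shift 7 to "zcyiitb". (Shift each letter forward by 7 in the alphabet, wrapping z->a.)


Input: 'zcyiitb', shift = 7
Operation: for each letter, (position + 7) mod 26
Mapping: 'z'(25+7=32, 32 mod 26=6)->'g', 'c'(2+7=9)->'j', 'y'(24+7=31, 31 mod 26=5)->'f', 'i'(8+7=15)->'p', 'i'(8+7=15)->'p', 't'(19+7=26, 26 mod 26=0)->'a', 'b'(1+7=8)->'i'
Result: gjfppai


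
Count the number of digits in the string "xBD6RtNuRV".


Input string: 'xBD6RtNuRV'
Operation: count digit characters (0-9)
Scan: 'x', 'B', 'D', '6'(digit), 'R', 't', 'N', 'u', 'R', 'V'
Digits found: 1
Result: 1


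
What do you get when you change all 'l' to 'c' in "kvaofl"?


Input string: 'kvaofl'
Operation: replace 'l' with 'c'
Positions of 'l': 5
After replacement: kvaofc


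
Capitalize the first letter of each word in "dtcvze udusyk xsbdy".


Input string: 'dtcvze udusyk xsbdy'
Operation: capitalize first letter of each word
Word transformations: 'dtcvze'->'Dtcvze', 'udusyk'->'Udusyk', 'xsbdy'->'Xsbdy'
Result: Dtcvze Udusyk Xsbdy


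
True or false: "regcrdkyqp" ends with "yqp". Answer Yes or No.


Input string: 'regcrdkyqp'
Suffix to check: 'yqp'
Last 3 characters of input: 'yqp'
Match: True
Result: Yes


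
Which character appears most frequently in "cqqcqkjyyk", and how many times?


Input: 'cqqcqkjyyk'
Operation: tally each character
Counts: 'c':2, 'j':1, 'k':2, 'q':3, 'y':2
Maximum: 'q' appears 3 times


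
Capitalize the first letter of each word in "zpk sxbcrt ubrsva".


Input string: 'zpk sxbcrt ubrsva'
Operation: capitalize first letter of each word
Word transformations: 'zpk'->'Zpk', 'sxbcrt'->'Sxbcrt', 'ubrsva'->'Ubrsva'
Result: Zpk Sxbcrt Ubrsva


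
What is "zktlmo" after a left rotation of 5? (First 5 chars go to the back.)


Input: 'zktlmo', shift = 5
Operation: split at index 5 and swap parts
Front part s[0:5] = 'zktlm'
Back part s[5:] = 'o'
Rotated = back + front = 'o' + 'zktlm'
Result: ozktlm


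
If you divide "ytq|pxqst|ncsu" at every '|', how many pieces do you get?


Input string: 'ytq|pxqst|ncsu'
Delimiter: '|'
Split result: 'ytq', 'pxqst', 'ncsu'
Number of parts: 3


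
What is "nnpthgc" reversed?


Input string: 'nnpthgc'
Operation: reverse character order
Original order: 'n' -> 'n' -> 'p' -> 't' -> 'h' -> 'g' -> 'c'
Reversed order: 'c' -> 'g' -> 'h' -> 't' -> 'p' -> 'n' -> 'n'
Result: cghtpnn


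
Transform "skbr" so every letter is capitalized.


Input string: 'skbr'
Operation: convert each letter to uppercase
Mapping: 's'->'S', 'k'->'K', 'b'->'B', 'r'->'R'
Result: SKBR


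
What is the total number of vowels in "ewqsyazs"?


Input string: 'ewqsyazs'
Operation: count vowels (a, e, i, o, u)
Scan: s[0]='e' (vowel), s[1]='w', s[2]='q', s[3]='s', s[4]='y', s[5]='a' (vowel), s[6]='z', s[7]='s'
Vowels found: 2
Result: 2


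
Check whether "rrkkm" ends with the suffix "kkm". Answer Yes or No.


Input string: 'rrkkm'
Suffix to check: 'kkm'
Last 3 characters of input: 'kkm'
Match: True
Result: Yes


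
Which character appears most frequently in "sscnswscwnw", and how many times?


Input: 'sscnswscwnw'
Operation: tally each character
Counts: 'c':2, 'n':2, 's':4, 'w':3
Maximum: 's' appears 4 times


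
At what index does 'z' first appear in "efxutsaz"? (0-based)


Input string: 'efxutsaz'
Target: 'z'
Scanning left to right: s[0]='e', s[1]='f', s[2]='x', s[3]='u', s[4]='t', s[5]='s', s[6]='a', s[7]='z'
First match at index: 7


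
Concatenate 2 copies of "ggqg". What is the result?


Input string: 'ggqg'
Operation: repeat 2 times
Concatenation: 'ggqg' + 'ggqg'
Result: ggqgggqg


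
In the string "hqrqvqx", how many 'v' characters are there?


Input string: 'hqrqvqx'
Target character: 'v'
Scan each position: s[4]='v'
Matches found at indices: 4
Total: 1


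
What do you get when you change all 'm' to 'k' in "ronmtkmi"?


Input string: 'ronmtkmi'
Operation: replace 'm' with 'k'
Positions of 'm': 3, 6
After replacement: ronktkki


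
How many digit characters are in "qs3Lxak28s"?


Input string: 'qs3Lxak28s'
Operation: count digit characters (0-9)
Scan: 'q', 's', '3'(digit), 'L', 'x', 'a', 'k', '2'(digit), '8'(digit), 's'
Digits found: 3
Result: 3


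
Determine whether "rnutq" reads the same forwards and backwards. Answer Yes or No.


Input string: 'rnutq'
Reversed: 'qtunr'
Compare pairs: s[0]='r' vs s[4]='q' (mismatch), s[1]='n' vs s[3]='t' (mismatch)
Palindrome: No


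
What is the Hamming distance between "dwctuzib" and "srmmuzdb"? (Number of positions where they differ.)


String 1: 'dwctuzib'
String 2: 'srmmuzdb'
Compare each position: pos 0: 'd'!='s', pos 1: 'w'!='r', pos 2: 'c'!='m', pos 3: 't'!='m', pos 4: 'u'=='u', pos 5: 'z'=='z', pos 6: 'i'!='d', pos 7: 'b'=='b'
Differing positions: 5
Hamming distance: 5


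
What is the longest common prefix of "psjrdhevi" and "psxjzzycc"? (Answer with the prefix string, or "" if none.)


String 1: 'psjrdhevi'
String 2: 'psxjzzycc'
Compare position by position:
pos 0: 'p' vs 'p' match
pos 1: 's' vs 's' match
pos 2: 'j' vs 'x' differ -> stop
Longest common prefix: "ps" (length 2)


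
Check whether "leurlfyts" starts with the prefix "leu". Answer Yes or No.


Input string: 'leurlfyts'
Prefix to check: 'leu'
First 3 characters of input: 'leu'
Match: True
Result: Yes


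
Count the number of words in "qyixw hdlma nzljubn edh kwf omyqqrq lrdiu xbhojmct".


Input string: 'qyixw hdlma nzljubn edh kwf omyqqrq lrdiu xbhojmct'
Operation: split by spaces
Words found: 'qyixw', 'hdlma', 'nzljubn', 'edh', 'kwf', 'omyqqrq', 'lrdiu', 'xbhojmct'
Word count: 8


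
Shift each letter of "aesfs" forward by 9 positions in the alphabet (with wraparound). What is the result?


Input: 'aesfs', shift = 9
Operation: for each letter, (position + 9) mod 26
Mapping: 'a'(0+9=9)->'j', 'e'(4+9=13)->'n', 's'(18+9=27, 27 mod 26=1)->'b', 'f'(5+9=14)->'o', 's'(18+9=27, 27 mod 26=1)->'b'
Result: jnbob


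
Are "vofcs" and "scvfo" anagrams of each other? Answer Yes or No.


String 1: 'vofcs' -> sorted: 'cfosv'
String 2: 'scvfo' -> sorted: 'cfosv'
Compare sorted forms: 'cfosv' == 'cfosv'
Anagram: Yes


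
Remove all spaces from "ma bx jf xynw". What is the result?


Input string: 'ma bx jf xynw'
Operation: remove all spaces
Words: 'ma', 'bx', 'jf', 'xynw'
Join without spaces: mabxjfxynw


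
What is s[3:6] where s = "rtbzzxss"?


Input string: 'rtbzzxss'
Operation: slice [3:6]
Extract characters: s[3]='z', s[4]='z', s[5]='x'
Result: zzx


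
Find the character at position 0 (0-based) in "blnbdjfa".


Input string: 'blnbdjfa'
Operation: get character at index 0
Index mapping: s[0]='b'
Result: 'b'


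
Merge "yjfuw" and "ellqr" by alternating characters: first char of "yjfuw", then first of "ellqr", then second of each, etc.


String 1: 'yjfuw'
String 2: 'ellqr'
Operation: alternate characters
Pairs: 'y'+'e', 'j'+'l', 'f'+'l', 'u'+'q', 'w'+'r'
Result: yejlfluqwr


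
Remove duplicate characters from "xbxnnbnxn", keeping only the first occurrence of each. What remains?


Input: 'xbxnnbnxn'
Operation: keep first occurrence of each character
Scan: s[0]='x' new -> keep; s[1]='b' new -> keep; s[2]='x' seen -> skip; s[3]='n' new -> keep; s[4]='n' seen -> skip; s[5]='b' seen -> skip; s[6]='n' seen -> skip; s[7]='x' seen -> skip; s[8]='n' seen -> skip
Result: xbn


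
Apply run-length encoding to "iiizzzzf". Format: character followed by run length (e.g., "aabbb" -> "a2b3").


Input: 'iiizzzzf'
Operation: identify consecutive runs
Runs: 'iii' -> i3, 'zzzz' -> z4, 'f' -> f1
Encoded: i3z4f1


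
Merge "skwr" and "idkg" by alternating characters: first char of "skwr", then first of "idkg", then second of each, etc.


String 1: 'skwr'
String 2: 'idkg'
Operation: alternate characters
Pairs: 's'+'i', 'k'+'d', 'w'+'k', 'r'+'g'
Result: sikdwkrg


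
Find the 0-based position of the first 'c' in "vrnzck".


Input string: 'vrnzck'
Target: 'c'
Scanning left to right: s[0]='v', s[1]='r', s[2]='n', s[3]='z', s[4]='c'
First match at index: 4


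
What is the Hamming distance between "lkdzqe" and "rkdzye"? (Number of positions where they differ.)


String 1: 'lkdzqe'
String 2: 'rkdzye'
Compare each position: pos 0: 'l'!='r', pos 1: 'k'=='k', pos 2: 'd'=='d', pos 3: 'z'=='z', pos 4: 'q'!='y', pos 5: 'e'=='e'
Differing positions: 2
Hamming distance: 2


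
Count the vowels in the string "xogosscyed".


Input string: 'xogosscyed'
Operation: count vowels (a, e, i, o, u)
Scan: s[0]='x', s[1]='o' (vowel), s[2]='g', s[3]='o' (vowel), s[4]='s', s[5]='s', s[6]='c', s[7]='y', s[8]='e' (vowel), s[9]='d'
Vowels found: 3
Result: 3


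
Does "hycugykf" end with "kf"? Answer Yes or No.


Input string: 'hycugykf'
Suffix to check: 'kf'
Last 2 characters of input: 'kf'
Match: True
Result: Yes


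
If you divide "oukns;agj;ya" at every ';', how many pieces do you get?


Input string: 'oukns;agj;ya'
Delimiter: ';'
Split result: 'oukns', 'agj', 'ya'
Number of parts: 3


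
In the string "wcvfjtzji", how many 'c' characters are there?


Input string: 'wcvfjtzji'
Target character: 'c'
Scan each position: s[1]='c'
Matches found at indices: 1
Total: 1


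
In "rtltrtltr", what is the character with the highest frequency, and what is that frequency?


Input: 'rtltrtltr'
Operation: tally each character
Counts: 'l':2, 'r':3, 't':4
Maximum: 't' appears 4 times


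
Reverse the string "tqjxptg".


Input string: 'tqjxptg'
Operation: reverse character order
Original order: 't' -> 'q' -> 'j' -> 'x' -> 'p' -> 't' -> 'g'
Reversed order: 'g' -> 't' -> 'p' -> 'x' -> 'j' -> 'q' -> 't'
Result: gtpxjqt


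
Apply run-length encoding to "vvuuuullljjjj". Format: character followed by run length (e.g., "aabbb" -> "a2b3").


Input: 'vvuuuullljjjj'
Operation: identify consecutive runs
Runs: 'vv' -> v2, 'uuuu' -> u4, 'lll' -> l3, 'jjjj' -> j4
Encoded: v2u4l3j4


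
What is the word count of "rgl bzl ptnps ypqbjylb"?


Input string: 'rgl bzl ptnps ypqbjylb'
Operation: split by spaces
Words found: 'rgl', 'bzl', 'ptnps', 'ypqbjylb'
Word count: 4


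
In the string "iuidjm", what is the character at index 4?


Input string: 'iuidjm'
Operation: get character at index 4
Index mapping: s[0]='i', s[1]='u', s[2]='i', s[3]='d', s[4]='j'
Result: 'j'


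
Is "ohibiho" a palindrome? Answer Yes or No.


Input string: 'ohibiho'
Reversed: 'ohibiho'
Compare pairs: s[0]='o' vs s[6]='o' (match), s[1]='h' vs s[5]='h' (match), s[2]='i' vs s[4]='i' (match)
Palindrome: Yes


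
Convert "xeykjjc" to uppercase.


Input string: 'xeykjjc'
Operation: convert each letter to uppercase
Mapping: 'x'->'X', 'e'->'E', 'y'->'Y', 'k'->'K', 'j'->'J', 'j'->'J', 'c'->'C'
Result: XEYKJJC


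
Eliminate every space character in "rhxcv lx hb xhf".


Input string: 'rhxcv lx hb xhf'
Operation: remove all spaces
Words: 'rhxcv', 'lx', 'hb', 'xhf'
Join without spaces: rhxcvlxhbxhf


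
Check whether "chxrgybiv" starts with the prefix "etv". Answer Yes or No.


Input string: 'chxrgybiv'
Prefix to check: 'etv'
First 3 characters of input: 'chx'
Match: False
Result: No


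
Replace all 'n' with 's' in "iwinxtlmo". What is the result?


Input string: 'iwinxtlmo'
Operation: replace 'n' with 's'
Positions of 'n': 3
After replacement: iwisxtlmo


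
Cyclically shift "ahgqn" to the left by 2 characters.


Input: 'ahgqn', shift = 2
Operation: split at index 2 and swap parts
Front part s[0:2] = 'ah'
Back part s[2:] = 'gqn'
Rotated = back + front = 'gqn' + 'ah'
Result: gqnah


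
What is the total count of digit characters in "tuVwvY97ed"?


Input string: 'tuVwvY97ed'
Operation: count digit characters (0-9)
Scan: 't', 'u', 'V', 'w', 'v', 'Y', '9'(digit), '7'(digit), 'e', 'd'
Digits found: 2
Result: 2


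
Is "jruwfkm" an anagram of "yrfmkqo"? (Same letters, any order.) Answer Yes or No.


String 1: 'yrfmkqo' -> sorted: 'fkmoqry'
String 2: 'jruwfkm' -> sorted: 'fjkmruw'
Compare sorted forms: 'fkmoqry' != 'fjkmruw'
Anagram: No


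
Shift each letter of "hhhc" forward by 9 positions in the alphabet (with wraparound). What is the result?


Input: 'hhhc', shift = 9
Operation: for each letter, (position + 9) mod 26
Mapping: 'h'(7+9=16)->'q', 'h'(7+9=16)->'q', 'h'(7+9=16)->'q', 'c'(2+9=11)->'l'
Result: qqql


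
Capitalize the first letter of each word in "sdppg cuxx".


Input string: 'sdppg cuxx'
Operation: capitalize first letter of each word
Word transformations: 'sdppg'->'Sdppg', 'cuxx'->'Cuxx'
Result: Sdppg Cuxx


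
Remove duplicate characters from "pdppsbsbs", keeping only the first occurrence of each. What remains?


Input: 'pdppsbsbs'
Operation: keep first occurrence of each character
Scan: s[0]='p' new -> keep; s[1]='d' new -> keep; s[2]='p' seen -> skip; s[3]='p' seen -> skip; s[4]='s' new -> keep; s[5]='b' new -> keep; s[6]='s' seen -> skip; s[7]='b' seen -> skip; s[8]='s' seen -> skip
Result: pdsb


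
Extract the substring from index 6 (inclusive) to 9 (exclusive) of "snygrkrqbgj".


Input string: 'snygrkrqbgj'
Operation: slice [6:9]
Extract characters: s[6]='r', s[7]='q', s[8]='b'
Result: rqb


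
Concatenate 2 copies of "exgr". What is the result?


Input string: 'exgr'
Operation: repeat 2 times
Concatenation: 'exgr' + 'exgr'
Result: exgrexgr


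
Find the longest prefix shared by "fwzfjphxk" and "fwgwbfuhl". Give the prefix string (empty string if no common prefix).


String 1: 'fwzfjphxk'
String 2: 'fwgwbfuhl'
Compare position by position:
pos 0: 'f' vs 'f' match
pos 1: 'w' vs 'w' match
pos 2: 'z' vs 'g' differ -> stop
Longest common prefix: "fw" (length 2)


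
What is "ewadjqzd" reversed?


Input string: 'ewadjqzd'
Operation: reverse character order
Original order: 'e' -> 'w' -> 'a' -> 'd' -> 'j' -> 'q' -> 'z' -> 'd'
Reversed order: 'd' -> 'z' -> 'q' -> 'j' -> 'd' -> 'a' -> 'w' -> 'e'
Result: dzqjdawe


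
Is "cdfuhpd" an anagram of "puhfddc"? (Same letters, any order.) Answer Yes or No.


String 1: 'puhfddc' -> sorted: 'cddfhpu'
String 2: 'cdfuhpd' -> sorted: 'cddfhpu'
Compare sorted forms: 'cddfhpu' == 'cddfhpu'
Anagram: Yes


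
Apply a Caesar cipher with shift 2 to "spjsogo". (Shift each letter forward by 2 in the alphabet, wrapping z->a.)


Input: 'spjsogo', shift = 2
Operation: for each letter, (position + 2) mod 26
Mapping: 's'(18+2=20)->'u', 'p'(15+2=17)->'r', 'j'(9+2=11)->'l', 's'(18+2=20)->'u', 'o'(14+2=16)->'q', 'g'(6+2=8)->'i', 'o'(14+2=16)->'q'
Result: urluqiq


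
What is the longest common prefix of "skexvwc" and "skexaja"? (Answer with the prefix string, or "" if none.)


String 1: 'skexvwc'
String 2: 'skexaja'
Compare position by position:
pos 0: 's' vs 's' match
pos 1: 'k' vs 'k' match
pos 2: 'e' vs 'e' match
pos 3: 'x' vs 'x' match
pos 4: 'v' vs 'a' differ -> stop
Longest common prefix: "skex" (length 4)


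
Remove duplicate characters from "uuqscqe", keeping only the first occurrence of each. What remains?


Input: 'uuqscqe'
Operation: keep first occurrence of each character
Scan: s[0]='u' new -> keep; s[1]='u' seen -> skip; s[2]='q' new -> keep; s[3]='s' new -> keep; s[4]='c' new -> keep; s[5]='q' seen -> skip; s[6]='e' new -> keep
Result: uqsce


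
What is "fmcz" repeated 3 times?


Input string: 'fmcz'
Operation: repeat 3 times
Concatenation: 'fmcz' + 'fmcz' + 'fmcz'
Result: fmczfmczfmcz


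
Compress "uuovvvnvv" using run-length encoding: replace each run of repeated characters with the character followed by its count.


Input: 'uuovvvnvv'
Operation: identify consecutive runs
Runs: 'uu' -> u2, 'o' -> o1, 'vvv' -> v3, 'n' -> n1, 'vv' -> v2
Encoded: u2o1v3n1v2


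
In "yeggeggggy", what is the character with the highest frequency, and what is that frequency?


Input: 'yeggeggggy'
Operation: tally each character
Counts: 'e':2, 'g':6, 'y':2
Maximum: 'g' appears 6 times


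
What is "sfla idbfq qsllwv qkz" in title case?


Input string: 'sfla idbfq qsllwv qkz'
Operation: capitalize first letter of each word
Word transformations: 'sfla'->'Sfla', 'idbfq'->'Idbfq', 'qsllwv'->'Qsllwv', 'qkz'->'Qkz'
Result: Sfla Idbfq Qsllwv Qkz


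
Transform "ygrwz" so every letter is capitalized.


Input string: 'ygrwz'
Operation: convert each letter to uppercase
Mapping: 'y'->'Y', 'g'->'G', 'r'->'R', 'w'->'W', 'z'->'Z'
Result: YGRWZ


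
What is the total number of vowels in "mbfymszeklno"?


Input string: 'mbfymszeklno'
Operation: count vowels (a, e, i, o, u)
Scan: s[0]='m', s[1]='b', s[2]='f', s[3]='y', s[4]='m', s[5]='s', s[6]='z', s[7]='e' (vowel), s[8]='k', s[9]='l', s[10]='n', s[11]='o' (vowel)
Vowels found: 2
Result: 2


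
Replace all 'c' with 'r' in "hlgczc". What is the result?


Input string: 'hlgczc'
Operation: replace 'c' with 'r'
Positions of 'c': 3, 5
After replacement: hlgrzr


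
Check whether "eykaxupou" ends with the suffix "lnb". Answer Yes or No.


Input string: 'eykaxupou'
Suffix to check: 'lnb'
Last 3 characters of input: 'pou'
Match: False
Result: No


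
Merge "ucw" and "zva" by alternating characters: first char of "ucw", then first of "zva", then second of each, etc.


String 1: 'ucw'
String 2: 'zva'
Operation: alternate characters
Pairs: 'u'+'z', 'c'+'v', 'w'+'a'
Result: uzcvwa


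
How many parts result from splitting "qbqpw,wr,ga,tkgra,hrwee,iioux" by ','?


Input string: 'qbqpw,wr,ga,tkgra,hrwee,iioux'
Delimiter: ','
Split result: 'qbqpw', 'wr', 'ga', 'tkgra', 'hrwee', 'iioux'
Number of parts: 6


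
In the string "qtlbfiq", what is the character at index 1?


Input string: 'qtlbfiq'
Operation: get character at index 1
Index mapping: s[0]='q', s[1]='t'
Result: 't'


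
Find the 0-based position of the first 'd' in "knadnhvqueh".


Input string: 'knadnhvqueh'
Target: 'd'
Scanning left to right: s[0]='k', s[1]='n', s[2]='a', s[3]='d'
First match at index: 3


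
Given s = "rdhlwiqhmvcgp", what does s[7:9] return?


Input string: 'rdhlwiqhmvcgp'
Operation: slice [7:9]
Extract characters: s[7]='h', s[8]='m'
Result: hm


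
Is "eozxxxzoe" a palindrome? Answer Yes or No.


Input string: 'eozxxxzoe'
Reversed: 'eozxxxzoe'
Compare pairs: s[0]='e' vs s[8]='e' (match), s[1]='o' vs s[7]='o' (match), s[2]='z' vs s[6]='z' (match), s[3]='x' vs s[5]='x' (match)
Palindrome: Yes


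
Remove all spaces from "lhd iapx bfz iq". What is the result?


Input string: 'lhd iapx bfz iq'
Operation: remove all spaces
Words: 'lhd', 'iapx', 'bfz', 'iq'
Join without spaces: lhdiapxbfziq


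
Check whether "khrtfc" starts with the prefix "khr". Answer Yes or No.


Input string: 'khrtfc'
Prefix to check: 'khr'
First 3 characters of input: 'khr'
Match: True
Result: Yes


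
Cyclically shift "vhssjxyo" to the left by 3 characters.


Input: 'vhssjxyo', shift = 3
Operation: split at index 3 and swap parts
Front part s[0:3] = 'vhs'
Back part s[3:] = 'sjxyo'
Rotated = back + front = 'sjxyo' + 'vhs'
Result: sjxyovhs


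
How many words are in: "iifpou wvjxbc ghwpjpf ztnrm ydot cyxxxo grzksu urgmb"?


Input string: 'iifpou wvjxbc ghwpjpf ztnrm ydot cyxxxo grzksu urgmb'
Operation: split by spaces
Words found: 'iifpou', 'wvjxbc', 'ghwpjpf', 'ztnrm', 'ydot', 'cyxxxo', 'grzksu', 'urgmb'
Word count: 8


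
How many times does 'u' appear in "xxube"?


Input string: 'xxube'
Target character: 'u'
Scan each position: s[2]='u'
Matches found at indices: 2
Total: 1


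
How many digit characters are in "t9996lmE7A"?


Input string: 't9996lmE7A'
Operation: count digit characters (0-9)
Scan: 't', '9'(digit), '9'(digit), '9'(digit), '6'(digit), 'l', 'm', 'E', '7'(digit), 'A'
Digits found: 5
Result: 5


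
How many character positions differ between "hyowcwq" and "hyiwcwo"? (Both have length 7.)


String 1: 'hyowcwq'
String 2: 'hyiwcwo'
Compare each position: pos 0: 'h'=='h', pos 1: 'y'=='y', pos 2: 'o'!='i', pos 3: 'w'=='w', pos 4: 'c'=='c', pos 5: 'w'=='w', pos 6: 'q'!='o'
Differing positions: 2
Hamming distance: 2


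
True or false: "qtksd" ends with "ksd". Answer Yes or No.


Input string: 'qtksd'
Suffix to check: 'ksd'
Last 3 characters of input: 'ksd'
Match: True
Result: Yes


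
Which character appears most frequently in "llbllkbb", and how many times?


Input: 'llbllkbb'
Operation: tally each character
Counts: 'b':3, 'k':1, 'l':4
Maximum: 'l' appears 4 times


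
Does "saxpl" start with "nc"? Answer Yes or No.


Input string: 'saxpl'
Prefix to check: 'nc'
First 2 characters of input: 'sa'
Match: False
Result: No


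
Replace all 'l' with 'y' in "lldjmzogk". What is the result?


Input string: 'lldjmzogk'
Operation: replace 'l' with 'y'
Positions of 'l': 0, 1
After replacement: yydjmzogk


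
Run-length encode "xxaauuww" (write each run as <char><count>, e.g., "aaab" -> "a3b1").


Input: 'xxaauuww'
Operation: identify consecutive runs
Runs: 'xx' -> x2, 'aa' -> a2, 'uu' -> u2, 'ww' -> w2
Encoded: x2a2u2w2


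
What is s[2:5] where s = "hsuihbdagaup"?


Input string: 'hsuihbdagaup'
Operation: slice [2:5]
Extract characters: s[2]='u', s[3]='i', s[4]='h'
Result: uih


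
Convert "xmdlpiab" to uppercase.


Input string: 'xmdlpiab'
Operation: convert each letter to uppercase
Mapping: 'x'->'X', 'm'->'M', 'd'->'D', 'l'->'L', 'p'->'P', 'i'->'I', 'a'->'A', 'b'->'B'
Result: XMDLPIAB


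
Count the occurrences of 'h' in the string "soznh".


Input string: 'soznh'
Target character: 'h'
Scan each position: s[4]='h'
Matches found at indices: 4
Total: 1


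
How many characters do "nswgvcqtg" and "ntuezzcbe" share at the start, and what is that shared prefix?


String 1: 'nswgvcqtg'
String 2: 'ntuezzcbe'
Compare position by position:
pos 0: 'n' vs 'n' match
pos 1: 's' vs 't' differ -> stop
Longest common prefix: "n" (length 1)


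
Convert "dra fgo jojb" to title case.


Input string: 'dra fgo jojb'
Operation: capitalize first letter of each word
Word transformations: 'dra'->'Dra', 'fgo'->'Fgo', 'jojb'->'Jojb'
Result: Dra Fgo Jojb


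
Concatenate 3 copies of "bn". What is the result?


Input string: 'bn'
Operation: repeat 3 times
Concatenation: 'bn' + 'bn' + 'bn'
Result: bnbnbn


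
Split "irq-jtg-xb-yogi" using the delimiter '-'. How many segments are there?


Input string: 'irq-jtg-xb-yogi'
Delimiter: '-'
Split result: 'irq', 'jtg', 'xb', 'yogi'
Number of parts: 4


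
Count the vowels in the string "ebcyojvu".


Input string: 'ebcyojvu'
Operation: count vowels (a, e, i, o, u)
Scan: s[0]='e' (vowel), s[1]='b', s[2]='c', s[3]='y', s[4]='o' (vowel), s[5]='j', s[6]='v', s[7]='u' (vowel)
Vowels found: 3
Result: 3


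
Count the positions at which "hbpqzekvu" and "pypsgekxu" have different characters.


String 1: 'hbpqzekvu'
String 2: 'pypsgekxu'
Compare each position: pos 0: 'h'!='p', pos 1: 'b'!='y', pos 2: 'p'=='p', pos 3: 'q'!='s', pos 4: 'z'!='g', pos 5: 'e'=='e', pos 6: 'k'=='k', pos 7: 'v'!='x', pos 8: 'u'=='u'
Differing positions: 5
Hamming distance: 5


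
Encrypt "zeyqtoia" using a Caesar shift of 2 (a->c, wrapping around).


Input: 'zeyqtoia', shift = 2
Operation: for each letter, (position + 2) mod 26
Mapping: 'z'(25+2=27, 27 mod 26=1)->'b', 'e'(4+2=6)->'g', 'y'(24+2=26, 26 mod 26=0)->'a', 'q'(16+2=18)->'s', 't'(19+2=21)->'v', 'o'(14+2=16)->'q', 'i'(8+2=10)->'k', 'a'(0+2=2)->'c'
Result: bgasvqkc


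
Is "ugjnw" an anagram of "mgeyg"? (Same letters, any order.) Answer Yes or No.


String 1: 'mgeyg' -> sorted: 'eggmy'
String 2: 'ugjnw' -> sorted: 'gjnuw'
Compare sorted forms: 'eggmy' != 'gjnuw'
Anagram: No


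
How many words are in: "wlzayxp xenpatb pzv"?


Input string: 'wlzayxp xenpatb pzv'
Operation: split by spaces
Words found: 'wlzayxp', 'xenpatb', 'pzv'
Word count: 3


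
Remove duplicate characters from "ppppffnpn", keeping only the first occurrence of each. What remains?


Input: 'ppppffnpn'
Operation: keep first occurrence of each character
Scan: s[0]='p' new -> keep; s[1]='p' seen -> skip; s[2]='p' seen -> skip; s[3]='p' seen -> skip; s[4]='f' new -> keep; s[5]='f' seen -> skip; s[6]='n' new -> keep; s[7]='p' seen -> skip; s[8]='n' seen -> skip
Result: pfn


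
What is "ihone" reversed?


Input string: 'ihone'
Operation: reverse character order
Original order: 'i' -> 'h' -> 'o' -> 'n' -> 'e'
Reversed order: 'e' -> 'n' -> 'o' -> 'h' -> 'i'
Result: enohi


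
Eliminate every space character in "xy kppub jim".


Input string: 'xy kppub jim'
Operation: remove all spaces
Words: 'xy', 'kppub', 'jim'
Join without spaces: xykppubjim


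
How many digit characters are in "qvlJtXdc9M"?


Input string: 'qvlJtXdc9M'
Operation: count digit characters (0-9)
Scan: 'q', 'v', 'l', 'J', 't', 'X', 'd', 'c', '9'(digit), 'M'
Digits found: 1
Result: 1


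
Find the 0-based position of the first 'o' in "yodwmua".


Input string: 'yodwmua'
Target: 'o'
Scanning left to right: s[0]='y', s[1]='o'
First match at index: 1


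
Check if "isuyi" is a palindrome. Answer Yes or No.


Input string: 'isuyi'
Reversed: 'iyusi'
Compare pairs: s[0]='i' vs s[4]='i' (match), s[1]='s' vs s[3]='y' (mismatch)
Palindrome: No


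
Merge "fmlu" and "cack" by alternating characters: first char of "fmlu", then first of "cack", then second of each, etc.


String 1: 'fmlu'
String 2: 'cack'
Operation: alternate characters
Pairs: 'f'+'c', 'm'+'a', 'l'+'c', 'u'+'k'
Result: fcmalcuk


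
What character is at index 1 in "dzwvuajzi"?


Input string: 'dzwvuajzi'
Operation: get character at index 1
Index mapping: s[0]='d', s[1]='z'
Result: 'z'


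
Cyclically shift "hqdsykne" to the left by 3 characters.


Input: 'hqdsykne', shift = 3
Operation: split at index 3 and swap parts
Front part s[0:3] = 'hqd'
Back part s[3:] = 'sykne'
Rotated = back + front = 'sykne' + 'hqd'
Result: syknehqd


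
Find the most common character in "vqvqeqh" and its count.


Input: 'vqvqeqh'
Operation: tally each character
Counts: 'e':1, 'h':1, 'q':3, 'v':2
Maximum: 'q' appears 3 times


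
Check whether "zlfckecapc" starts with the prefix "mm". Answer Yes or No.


Input string: 'zlfckecapc'
Prefix to check: 'mm'
First 2 characters of input: 'zl'
Match: False
Result: No


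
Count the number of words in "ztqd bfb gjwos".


Input string: 'ztqd bfb gjwos'
Operation: split by spaces
Words found: 'ztqd', 'bfb', 'gjwos'
Word count: 3


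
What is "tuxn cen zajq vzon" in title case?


Input string: 'tuxn cen zajq vzon'
Operation: capitalize first letter of each word
Word transformations: 'tuxn'->'Tuxn', 'cen'->'Cen', 'zajq'->'Zajq', 'vzon'->'Vzon'
Result: Tuxn Cen Zajq Vzon


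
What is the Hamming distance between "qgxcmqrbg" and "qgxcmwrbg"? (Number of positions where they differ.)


String 1: 'qgxcmqrbg'
String 2: 'qgxcmwrbg'
Compare each position: pos 0: 'q'=='q', pos 1: 'g'=='g', pos 2: 'x'=='x', pos 3: 'c'=='c', pos 4: 'm'=='m', pos 5: 'q'!='w', pos 6: 'r'=='r', pos 7: 'b'=='b', pos 8: 'g'=='g'
Differing positions: 1
Hamming distance: 1


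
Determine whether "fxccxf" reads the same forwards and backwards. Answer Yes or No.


Input string: 'fxccxf'
Reversed: 'fxccxf'
Compare pairs: s[0]='f' vs s[5]='f' (match), s[1]='x' vs s[4]='x' (match), s[2]='c' vs s[3]='c' (match)
Palindrome: Yes


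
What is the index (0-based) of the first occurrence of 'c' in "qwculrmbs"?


Input string: 'qwculrmbs'
Target: 'c'
Scanning left to right: s[0]='q', s[1]='w', s[2]='c'
First match at index: 2


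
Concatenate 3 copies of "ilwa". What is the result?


Input string: 'ilwa'
Operation: repeat 3 times
Concatenation: 'ilwa' + 'ilwa' + 'ilwa'
Result: ilwailwailwa


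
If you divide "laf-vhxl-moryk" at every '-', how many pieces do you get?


Input string: 'laf-vhxl-moryk'
Delimiter: '-'
Split result: 'laf', 'vhxl', 'moryk'
Number of parts: 3


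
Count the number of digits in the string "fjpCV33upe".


Input string: 'fjpCV33upe'
Operation: count digit characters (0-9)
Scan: 'f', 'j', 'p', 'C', 'V', '3'(digit), '3'(digit), 'u', 'p', 'e'
Digits found: 2
Result: 2


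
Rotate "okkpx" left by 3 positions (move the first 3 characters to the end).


Input: 'okkpx', shift = 3
Operation: split at index 3 and swap parts
Front part s[0:3] = 'okk'
Back part s[3:] = 'px'
Rotated = back + front = 'px' + 'okk'
Result: pxokk


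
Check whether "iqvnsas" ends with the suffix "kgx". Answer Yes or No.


Input string: 'iqvnsas'
Suffix to check: 'kgx'
Last 3 characters of input: 'sas'
Match: False
Result: No


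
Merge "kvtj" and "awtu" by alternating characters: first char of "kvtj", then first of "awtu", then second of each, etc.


String 1: 'kvtj'
String 2: 'awtu'
Operation: alternate characters
Pairs: 'k'+'a', 'v'+'w', 't'+'t', 'j'+'u'
Result: kavwttju


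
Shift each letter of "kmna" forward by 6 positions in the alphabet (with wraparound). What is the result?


Input: 'kmna', shift = 6
Operation: for each letter, (position + 6) mod 26
Mapping: 'k'(10+6=16)->'q', 'm'(12+6=18)->'s', 'n'(13+6=19)->'t', 'a'(0+6=6)->'g'
Result: qstg


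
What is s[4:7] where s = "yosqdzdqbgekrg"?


Input string: 'yosqdzdqbgekrg'
Operation: slice [4:7]
Extract characters: s[4]='d', s[5]='z', s[6]='d'
Result: dzd


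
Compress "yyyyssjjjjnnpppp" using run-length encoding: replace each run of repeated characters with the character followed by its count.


Input: 'yyyyssjjjjnnpppp'
Operation: identify consecutive runs
Runs: 'yyyy' -> y4, 'ss' -> s2, 'jjjj' -> j4, 'nn' -> n2, 'pppp' -> p4
Encoded: y4s2j4n2p4


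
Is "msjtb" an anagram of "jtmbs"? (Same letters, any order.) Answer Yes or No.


String 1: 'jtmbs' -> sorted: 'bjmst'
String 2: 'msjtb' -> sorted: 'bjmst'
Compare sorted forms: 'bjmst' == 'bjmst'
Anagram: Yes


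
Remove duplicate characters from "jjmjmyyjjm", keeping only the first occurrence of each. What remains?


Input: 'jjmjmyyjjm'
Operation: keep first occurrence of each character
Scan: s[0]='j' new -> keep; s[1]='j' seen -> skip; s[2]='m' new -> keep; s[3]='j' seen -> skip; s[4]='m' seen -> skip; s[5]='y' new -> keep; s[6]='y' seen -> skip; s[7]='j' seen -> skip; s[8]='j' seen -> skip; s[9]='m' seen -> skip
Result: jmy


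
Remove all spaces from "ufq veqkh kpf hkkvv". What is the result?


Input string: 'ufq veqkh kpf hkkvv'
Operation: remove all spaces
Words: 'ufq', 'veqkh', 'kpf', 'hkkvv'
Join without spaces: ufqveqkhkpfhkkvv
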